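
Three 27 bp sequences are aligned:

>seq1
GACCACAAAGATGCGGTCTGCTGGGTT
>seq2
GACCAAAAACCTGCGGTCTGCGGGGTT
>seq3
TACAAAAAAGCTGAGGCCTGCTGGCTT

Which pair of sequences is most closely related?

seq1 and seq2

seq1–seq2: 4/27 differ, p = 0.148, d = 0.165.
seq1–seq3: 7/27 differ, p = 0.259, d = 0.318.
seq2–seq3: 7/27 differ, p = 0.259, d = 0.318.
The smallest distance is between seq1 and seq2.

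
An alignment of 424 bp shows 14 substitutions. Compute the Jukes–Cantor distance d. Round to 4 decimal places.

0.0338

p = 14/424 ≈ 0.033019.
d = −(3/4) ln(1 − 4p/3) = −0.75 ln(1 − 0.044025) = −0.75 ln(0.955975)
  = −0.75 × (-0.045024) = 0.033768 substitutions/site.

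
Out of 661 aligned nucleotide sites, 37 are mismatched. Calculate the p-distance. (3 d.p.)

p = 37/661 = 0.055975… ≈ 0.056 (to 3 d.p.).

0.056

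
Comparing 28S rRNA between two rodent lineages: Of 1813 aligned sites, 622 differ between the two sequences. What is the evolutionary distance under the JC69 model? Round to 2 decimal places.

p = 622/1813 ≈ 0.343078.
d = −(3/4) ln(1 − 4p/3) = −0.75 ln(1 − 0.457437) = −0.75 ln(0.542563)
  = −0.75 × (-0.611451) = 0.458588 substitutions/site.

0.46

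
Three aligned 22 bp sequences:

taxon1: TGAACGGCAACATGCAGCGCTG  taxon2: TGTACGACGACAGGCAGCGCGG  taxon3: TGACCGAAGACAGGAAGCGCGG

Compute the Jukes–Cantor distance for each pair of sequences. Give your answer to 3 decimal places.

taxon1–taxon2: 5/22 sites differ → p ≈ 0.227273, d = −0.75 ln(1 − 0.303031) = 0.270761 ≈ 0.271.
taxon1–taxon3: 7/22 sites differ → p ≈ 0.318182, d = −0.75 ln(1 − 0.424243) = 0.414052 ≈ 0.414.
taxon2–taxon3: 4/22 sites differ → p ≈ 0.181818, d = −0.75 ln(1 − 0.242424) = 0.208224 ≈ 0.208.

d(taxon1,taxon2) = 0.271, d(taxon1,taxon3) = 0.414, d(taxon2,taxon3) = 0.208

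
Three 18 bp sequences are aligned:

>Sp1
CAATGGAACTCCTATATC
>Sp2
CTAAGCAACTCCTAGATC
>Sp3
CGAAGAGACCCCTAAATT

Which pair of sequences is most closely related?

Sp1–Sp2: 4/18 differ, p = 0.222, d = 0.264.
Sp1–Sp3: 7/18 differ, p = 0.389, d = 0.548.
Sp2–Sp3: 6/18 differ, p = 0.333, d = 0.441.
The smallest distance is between Sp1 and Sp2.

Sp1 and Sp2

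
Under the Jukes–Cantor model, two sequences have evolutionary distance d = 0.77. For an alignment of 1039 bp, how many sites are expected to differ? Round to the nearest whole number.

500

Invert JC69: p = (3/4)(1 − e^(−4d/3)) = 0.75 × (1 − e^(-1.026667)) = 0.75 × (1 − 0.358199) = 0.481351.
Expected differing sites = pL ≈ 0.481351 × 1039 = 500.123689 ≈ 500.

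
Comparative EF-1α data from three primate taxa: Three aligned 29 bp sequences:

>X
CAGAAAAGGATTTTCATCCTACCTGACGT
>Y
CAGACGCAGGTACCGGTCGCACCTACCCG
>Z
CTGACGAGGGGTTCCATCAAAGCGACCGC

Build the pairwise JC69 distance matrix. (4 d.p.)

X–Y: 16/29 sites differ → p ≈ 0.551724, d = −0.75 ln(1 − 0.735632) = 0.997810 ≈ 0.9978.
X–Z: 13/29 sites differ → p ≈ 0.448276, d = −0.75 ln(1 − 0.597701) = 0.682920 ≈ 0.6829.
Y–Z: 14/29 sites differ → p ≈ 0.482759, d = −0.75 ln(1 − 0.643679) = 0.773942 ≈ 0.7739.

d(X,Y) = 0.9978, d(X,Z) = 0.6829, d(Y,Z) = 0.7739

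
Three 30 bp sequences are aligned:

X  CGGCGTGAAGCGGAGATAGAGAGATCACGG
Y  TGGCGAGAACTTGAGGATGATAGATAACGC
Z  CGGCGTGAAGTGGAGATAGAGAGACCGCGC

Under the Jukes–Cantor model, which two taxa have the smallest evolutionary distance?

X and Z

X–Y: 11/30 differ, p = 0.367, d = 0.503.
X–Z: 4/30 differ, p = 0.133, d = 0.147.
Y–Z: 11/30 differ, p = 0.367, d = 0.503.
The smallest distance is between X and Z.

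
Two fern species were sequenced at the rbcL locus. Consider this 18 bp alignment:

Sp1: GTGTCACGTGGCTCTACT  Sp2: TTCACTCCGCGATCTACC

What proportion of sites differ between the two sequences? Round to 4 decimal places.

The sequences differ at 9 of 18 positions (sites 1, 3, 4, 6, 8, 9, 10, 12, 18).
p = 9/18 = 0.5000.

0.5000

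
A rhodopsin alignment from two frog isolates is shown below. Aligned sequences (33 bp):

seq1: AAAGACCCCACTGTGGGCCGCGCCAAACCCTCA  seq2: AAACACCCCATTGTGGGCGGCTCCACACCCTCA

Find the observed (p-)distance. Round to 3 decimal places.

The sequences differ at 5 of 33 positions (sites 4, 11, 19, 22, 26).
p = 5/33 = 0.151515… ≈ 0.152 (to 3 d.p.).

0.152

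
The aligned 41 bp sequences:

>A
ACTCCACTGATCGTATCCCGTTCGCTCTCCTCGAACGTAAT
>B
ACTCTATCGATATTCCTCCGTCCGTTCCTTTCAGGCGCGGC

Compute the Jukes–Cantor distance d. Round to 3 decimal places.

The sequences differ at 20 of 41 sites, so p = 20/41 ≈ 0.487805.
d = −(3/4) ln(1 − 4p/3) = −0.75 ln(1 − 0.650407) = −0.75 ln(0.349593)
  = −0.75 × (-1.050986) = 0.788240 substitutions/site.

0.788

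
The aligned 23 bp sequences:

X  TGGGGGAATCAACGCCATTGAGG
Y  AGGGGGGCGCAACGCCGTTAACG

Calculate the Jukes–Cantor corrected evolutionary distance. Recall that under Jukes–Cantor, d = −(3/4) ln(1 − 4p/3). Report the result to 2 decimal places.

0.39

The sequences differ at 7 of 23 sites (1, 7, 8, 9, 17, 20, 22), so p = 7/23 ≈ 0.304348.
d = −(3/4) ln(1 − 4p/3) = −0.75 ln(1 − 0.405797) = −0.75 ln(0.594203)
  = −0.75 × (-0.520534) = 0.390401 substitutions/site.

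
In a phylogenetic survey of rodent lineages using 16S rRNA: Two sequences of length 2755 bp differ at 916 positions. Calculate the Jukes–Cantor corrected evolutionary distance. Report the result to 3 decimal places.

0.439

p = 916/2755 ≈ 0.332486.
d = −(3/4) ln(1 − 4p/3) = −0.75 ln(1 − 0.443315) = −0.75 ln(0.556685)
  = −0.75 × (-0.585756) = 0.439317 substitutions/site.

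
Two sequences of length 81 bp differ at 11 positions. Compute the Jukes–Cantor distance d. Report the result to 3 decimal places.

0.150

p = 11/81 ≈ 0.135802.
d = −(3/4) ln(1 − 4p/3) = −0.75 ln(1 − 0.181069) = −0.75 ln(0.818931)
  = −0.75 × (-0.199755) = 0.149816 substitutions/site.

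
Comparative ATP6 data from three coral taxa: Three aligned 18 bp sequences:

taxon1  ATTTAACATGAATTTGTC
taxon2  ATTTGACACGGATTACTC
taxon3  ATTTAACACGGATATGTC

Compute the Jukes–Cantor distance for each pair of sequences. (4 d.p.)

taxon1–taxon2: 5/18 sites differ → p ≈ 0.277778, d = −0.75 ln(1 − 0.370371) = 0.346968 ≈ 0.3470.
taxon1–taxon3: 3/18 sites differ → p ≈ 0.166667, d = −0.75 ln(1 − 0.222223) = 0.188487 ≈ 0.1885.
taxon2–taxon3: 4/18 sites differ → p ≈ 0.222222, d = −0.75 ln(1 − 0.296296) = 0.263548 ≈ 0.2635.

d(taxon1,taxon2) = 0.3470, d(taxon1,taxon3) = 0.1885, d(taxon2,taxon3) = 0.2635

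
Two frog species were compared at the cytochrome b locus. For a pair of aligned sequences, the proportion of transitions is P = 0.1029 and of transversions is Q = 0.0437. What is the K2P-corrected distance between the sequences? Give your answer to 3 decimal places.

0.166

Under the Kimura two-parameter model, d = −½ ln(1 − 2P − Q) − ¼ ln(1 − 2Q).
1 − 2P − Q = 0.7505, giving −½ ln(0.7505) = 0.143508.
1 − 2Q = 0.9126, giving −¼ ln(0.9126) = 0.022864.
d = 0.143508 + 0.022864 = 0.166372.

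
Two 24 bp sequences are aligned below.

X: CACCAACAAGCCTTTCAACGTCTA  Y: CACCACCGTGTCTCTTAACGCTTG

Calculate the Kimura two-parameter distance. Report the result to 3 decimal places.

Of 24 sites, 7 differences are transitions and 2 are transversions, so P = 7/24 ≈ 0.291667 and Q = 2/24 ≈ 0.083333.
Under the Kimura two-parameter model, d = −½ ln(1 − 2P − Q) − ¼ ln(1 − 2Q).
1 − 2P − Q = 0.333333, giving −½ ln(0.333333) = 0.549307.
1 − 2Q = 0.833334, giving −¼ ln(0.833334) = 0.045580.
d = 0.549307 + 0.045580 = 0.594887.

0.595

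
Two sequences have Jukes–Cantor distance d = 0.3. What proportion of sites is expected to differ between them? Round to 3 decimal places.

0.247

p = (3/4)(1 − e^(−4d/3)) = 0.75 × (1 − e^(-0.4)) = 0.75 × (1 − 0.670320) = 0.247260.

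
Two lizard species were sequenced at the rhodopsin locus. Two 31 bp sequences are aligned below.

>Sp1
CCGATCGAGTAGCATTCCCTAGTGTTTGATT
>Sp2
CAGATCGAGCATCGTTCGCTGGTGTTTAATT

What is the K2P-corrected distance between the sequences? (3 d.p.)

0.273

Of 31 sites, 4 differences are transitions and 3 are transversions, so P = 4/31 ≈ 0.129032 and Q = 3/31 ≈ 0.096774.
Under the Kimura two-parameter model, d = −½ ln(1 − 2P − Q) − ¼ ln(1 − 2Q).
1 − 2P − Q = 0.645162, giving −½ ln(0.645162) = 0.219127.
1 − 2Q = 0.806452, giving −¼ ln(0.806452) = 0.053778.
d = 0.219127 + 0.053778 = 0.272905.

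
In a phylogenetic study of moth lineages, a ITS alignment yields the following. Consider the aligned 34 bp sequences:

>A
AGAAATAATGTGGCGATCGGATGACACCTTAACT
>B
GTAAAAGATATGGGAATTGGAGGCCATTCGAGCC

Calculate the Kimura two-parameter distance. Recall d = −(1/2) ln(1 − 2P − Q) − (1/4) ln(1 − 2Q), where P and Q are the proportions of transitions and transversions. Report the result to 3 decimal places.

0.832

Of 34 sites, 10 differences are transitions and 6 are transversions, so P = 10/34 ≈ 0.294118 and Q = 6/34 ≈ 0.176471.
Under the Kimura two-parameter model, d = −½ ln(1 − 2P − Q) − ¼ ln(1 − 2Q).
1 − 2P − Q = 0.235293, giving −½ ln(0.235293) = 0.723462.
1 − 2Q = 0.647058, giving −¼ ln(0.647058) = 0.108830.
d = 0.723462 + 0.108830 = 0.832292.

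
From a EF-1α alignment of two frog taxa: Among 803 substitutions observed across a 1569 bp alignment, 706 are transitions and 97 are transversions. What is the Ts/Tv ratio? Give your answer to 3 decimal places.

R = 706/97 = 7.278350… ≈ 7.278 (to 3 d.p.).

7.278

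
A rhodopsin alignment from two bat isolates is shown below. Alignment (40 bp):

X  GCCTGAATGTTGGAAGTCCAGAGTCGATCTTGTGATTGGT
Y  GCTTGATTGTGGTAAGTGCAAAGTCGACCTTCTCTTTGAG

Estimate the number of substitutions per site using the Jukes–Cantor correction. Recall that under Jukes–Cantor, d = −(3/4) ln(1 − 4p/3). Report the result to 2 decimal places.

0.38

The sequences differ at 12 of 40 sites, so p = 12/40 = 0.3.
d = −(3/4) ln(1 − 4p/3) = −0.75 ln(1 − 0.4) = −0.75 ln(0.6)
  = −0.75 × (-0.510826) = 0.383120 substitutions/site.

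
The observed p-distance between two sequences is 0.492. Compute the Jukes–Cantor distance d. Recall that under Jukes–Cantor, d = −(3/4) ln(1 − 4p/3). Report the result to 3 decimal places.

0.800

d = −(3/4) ln(1 − 4p/3) = −0.75 ln(1 − 0.656) = −0.75 ln(0.344)
  = −0.75 × (-1.067114) = 0.800336 substitutions/site.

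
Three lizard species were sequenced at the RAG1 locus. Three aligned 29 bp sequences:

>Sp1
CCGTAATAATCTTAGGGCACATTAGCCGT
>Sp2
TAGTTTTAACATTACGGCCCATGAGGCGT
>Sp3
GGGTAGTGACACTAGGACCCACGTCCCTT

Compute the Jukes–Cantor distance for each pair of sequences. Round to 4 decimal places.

d(Sp1,Sp2) = 0.4618, d(Sp1,Sp3) = 0.7739, d(Sp2,Sp3) = 0.6829

Sp1–Sp2: 10/29 sites differ → p ≈ 0.344828, d = −0.75 ln(1 − 0.459771) = 0.461822 ≈ 0.4618.
Sp1–Sp3: 14/29 sites differ → p ≈ 0.482759, d = −0.75 ln(1 − 0.643679) = 0.773942 ≈ 0.7739.
Sp2–Sp3: 13/29 sites differ → p ≈ 0.448276, d = −0.75 ln(1 − 0.597701) = 0.682920 ≈ 0.6829.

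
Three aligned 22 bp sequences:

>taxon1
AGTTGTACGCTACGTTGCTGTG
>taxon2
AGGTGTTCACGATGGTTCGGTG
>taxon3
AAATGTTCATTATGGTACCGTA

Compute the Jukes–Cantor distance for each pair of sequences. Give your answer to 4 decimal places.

d(taxon1,taxon2) = 0.4975, d(taxon1,taxon3) = 0.6987, d(taxon2,taxon3) = 0.4141

taxon1–taxon2: 8/22 sites differ → p ≈ 0.363636, d = −0.75 ln(1 − 0.484848) = 0.497470 ≈ 0.4975.
taxon1–taxon3: 10/22 sites differ → p ≈ 0.454545, d = −0.75 ln(1 − 0.60606) = 0.698667 ≈ 0.6987.
taxon2–taxon3: 7/22 sites differ → p ≈ 0.318182, d = −0.75 ln(1 − 0.424243) = 0.414052 ≈ 0.4141.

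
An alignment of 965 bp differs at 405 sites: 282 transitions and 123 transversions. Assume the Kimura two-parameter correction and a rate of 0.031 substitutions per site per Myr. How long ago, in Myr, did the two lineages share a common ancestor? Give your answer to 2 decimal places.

11.22

P = 282/965 ≈ 0.292228 and Q = 123/965 ≈ 0.127461.
Under the Kimura two-parameter model, d = −½ ln(1 − 2P − Q) − ¼ ln(1 − 2Q).
1 − 2P − Q = 0.288083, giving −½ ln(0.288083) = 0.622253.
1 − 2Q = 0.745078, giving −¼ ln(0.745078) = 0.073567.
d = 0.622253 + 0.073567 = 0.695820.
Under a molecular clock d = 2μt, so t = d/(2μ) = 0.695820 / (2 × 0.031) = 11.22 Myr.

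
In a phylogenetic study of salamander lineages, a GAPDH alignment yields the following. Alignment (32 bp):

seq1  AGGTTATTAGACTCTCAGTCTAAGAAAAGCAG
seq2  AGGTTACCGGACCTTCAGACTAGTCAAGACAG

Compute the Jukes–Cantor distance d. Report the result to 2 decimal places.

0.46

The sequences differ at 11 of 32 sites, so p = 11/32 = 0.34375.
d = −(3/4) ln(1 − 4p/3) = −0.75 ln(1 − 0.458333) = −0.75 ln(0.541667)
  = −0.75 × (-0.613104) = 0.459828 substitutions/site.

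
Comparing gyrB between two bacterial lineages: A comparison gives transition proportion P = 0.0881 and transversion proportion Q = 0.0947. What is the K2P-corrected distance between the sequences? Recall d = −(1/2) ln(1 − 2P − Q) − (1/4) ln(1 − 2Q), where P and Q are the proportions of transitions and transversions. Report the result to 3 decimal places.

0.210

Under the Kimura two-parameter model, d = −½ ln(1 − 2P − Q) − ¼ ln(1 − 2Q).
1 − 2P − Q = 0.7291, giving −½ ln(0.7291) = 0.157972.
1 − 2Q = 0.8106, giving −¼ ln(0.8106) = 0.052495.
d = 0.157972 + 0.052495 = 0.210467.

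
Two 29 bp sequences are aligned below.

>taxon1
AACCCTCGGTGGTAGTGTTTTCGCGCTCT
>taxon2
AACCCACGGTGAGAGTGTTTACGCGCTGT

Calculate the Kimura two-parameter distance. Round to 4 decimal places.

Of 29 sites, 1 differences are transitions and 4 are transversions, so P = 1/29 ≈ 0.034483 and Q = 4/29 ≈ 0.137931.
Under the Kimura two-parameter model, d = −½ ln(1 − 2P − Q) − ¼ ln(1 − 2Q).
1 − 2P − Q = 0.793103, giving −½ ln(0.793103) = 0.115901.
1 − 2Q = 0.724138, giving −¼ ln(0.724138) = 0.080693.
d = 0.115901 + 0.080693 = 0.196594.

0.1966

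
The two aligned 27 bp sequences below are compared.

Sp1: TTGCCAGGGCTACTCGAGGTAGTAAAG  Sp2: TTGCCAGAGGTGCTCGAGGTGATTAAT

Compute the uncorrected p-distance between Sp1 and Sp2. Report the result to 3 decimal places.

The sequences differ at 7 of 27 positions (sites 8, 10, 12, 21, 22, 24, 27).
p = 7/27 = 0.259259… ≈ 0.259 (to 3 d.p.).

0.259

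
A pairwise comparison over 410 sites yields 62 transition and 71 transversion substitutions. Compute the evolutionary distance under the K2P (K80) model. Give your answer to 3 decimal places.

0.429

P = 62/410 ≈ 0.15122 and Q = 71/410 ≈ 0.173171.
Under the Kimura two-parameter model, d = −½ ln(1 − 2P − Q) − ¼ ln(1 − 2Q).
1 − 2P − Q = 0.524389, giving −½ ln(0.524389) = 0.322761.
1 − 2Q = 0.653658, giving −¼ ln(0.653658) = 0.106293.
d = 0.322761 + 0.106293 = 0.429054.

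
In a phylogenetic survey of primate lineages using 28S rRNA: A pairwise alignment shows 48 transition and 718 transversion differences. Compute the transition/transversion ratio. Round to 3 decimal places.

R = 48/718 = 0.066852… ≈ 0.067 (to 3 d.p.).

0.067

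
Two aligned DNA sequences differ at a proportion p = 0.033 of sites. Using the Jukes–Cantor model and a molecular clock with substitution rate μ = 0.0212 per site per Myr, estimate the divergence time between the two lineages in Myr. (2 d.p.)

0.80

d = −(3/4) ln(1 − 4p/3) = −0.75 ln(1 − 0.044) = −0.75 ln(0.956)
  = −0.75 × (-0.044997) = 0.033748 substitutions/site.
Under a molecular clock d = 2μt, so t = d/(2μ) = 0.033748 / (2 × 0.0212) = 0.80 Myr.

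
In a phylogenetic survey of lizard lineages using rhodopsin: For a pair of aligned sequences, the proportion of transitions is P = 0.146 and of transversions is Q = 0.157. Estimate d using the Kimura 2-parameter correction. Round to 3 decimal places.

Under the Kimura two-parameter model, d = −½ ln(1 − 2P − Q) − ¼ ln(1 − 2Q).
1 − 2P − Q = 0.551, giving −½ ln(0.551) = 0.298010.
1 − 2Q = 0.686, giving −¼ ln(0.686) = 0.094219.
d = 0.298010 + 0.094219 = 0.392229.

0.392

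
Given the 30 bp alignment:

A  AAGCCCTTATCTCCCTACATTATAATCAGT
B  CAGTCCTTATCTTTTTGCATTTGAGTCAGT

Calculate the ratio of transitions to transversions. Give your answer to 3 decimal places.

2.000

Transitions are A↔G and C↔T; transversions are all other mismatches.
Transitions: 6. Transversions: 3.
R = 6/3 = 2.000.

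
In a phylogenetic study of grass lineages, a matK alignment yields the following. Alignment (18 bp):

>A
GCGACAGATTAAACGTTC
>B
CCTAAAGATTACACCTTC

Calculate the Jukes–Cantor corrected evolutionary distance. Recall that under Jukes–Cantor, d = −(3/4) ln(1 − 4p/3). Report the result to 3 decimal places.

0.347

The sequences differ at 5 of 18 sites (1, 3, 5, 12, 15), so p = 5/18 ≈ 0.277778.
d = −(3/4) ln(1 − 4p/3) = −0.75 ln(1 − 0.370371) = −0.75 ln(0.629629)
  = −0.75 × (-0.462625) = 0.346969 substitutions/site.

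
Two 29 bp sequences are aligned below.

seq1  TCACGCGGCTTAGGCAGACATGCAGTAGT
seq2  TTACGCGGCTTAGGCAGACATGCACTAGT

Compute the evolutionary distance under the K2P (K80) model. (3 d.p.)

0.072

Of 29 sites, 1 differences are transitions and 1 are transversions, so P = 1/29 ≈ 0.034483 and Q = 1/29 ≈ 0.034483.
Under the Kimura two-parameter model, d = −½ ln(1 − 2P − Q) − ¼ ln(1 − 2Q).
1 − 2P − Q = 0.896551, giving −½ ln(0.896551) = 0.054600.
1 − 2Q = 0.931034, giving −¼ ln(0.931034) = 0.017865.
d = 0.054600 + 0.017865 = 0.072465.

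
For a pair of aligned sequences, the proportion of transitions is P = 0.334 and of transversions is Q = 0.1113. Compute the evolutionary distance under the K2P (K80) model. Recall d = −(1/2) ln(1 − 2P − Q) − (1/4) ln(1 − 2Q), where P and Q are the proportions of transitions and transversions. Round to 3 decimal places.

Under the Kimura two-parameter model, d = −½ ln(1 − 2P − Q) − ¼ ln(1 − 2Q).
1 − 2P − Q = 0.2207, giving −½ ln(0.2207) = 0.755475.
1 − 2Q = 0.7774, giving −¼ ln(0.7774) = 0.062950.
d = 0.755475 + 0.062950 = 0.818425.

0.818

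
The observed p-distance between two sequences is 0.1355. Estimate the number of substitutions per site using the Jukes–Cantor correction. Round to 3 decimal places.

d = −(3/4) ln(1 − 4p/3) = −0.75 ln(1 − 0.180667) = −0.75 ln(0.819333)
  = −0.75 × (-0.199265) = 0.149449 substitutions/site.

0.149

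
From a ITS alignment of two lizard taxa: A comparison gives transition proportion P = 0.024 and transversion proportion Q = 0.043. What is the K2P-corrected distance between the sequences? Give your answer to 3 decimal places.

0.070

Under the Kimura two-parameter model, d = −½ ln(1 − 2P − Q) − ¼ ln(1 − 2Q).
1 − 2P − Q = 0.909, giving −½ ln(0.909) = 0.047705.
1 − 2Q = 0.914, giving −¼ ln(0.914) = 0.022481.
d = 0.047705 + 0.022481 = 0.070186.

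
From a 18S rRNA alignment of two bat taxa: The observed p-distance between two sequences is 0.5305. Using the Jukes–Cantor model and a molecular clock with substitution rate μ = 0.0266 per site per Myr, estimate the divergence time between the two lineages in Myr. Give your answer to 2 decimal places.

17.32

d = −(3/4) ln(1 − 4p/3) = −0.75 ln(1 − 0.707333) = −0.75 ln(0.292667)
  = −0.75 × (-1.228720) = 0.921540 substitutions/site.
Under a molecular clock d = 2μt, so t = d/(2μ) = 0.921540 / (2 × 0.0266) = 17.32 Myr.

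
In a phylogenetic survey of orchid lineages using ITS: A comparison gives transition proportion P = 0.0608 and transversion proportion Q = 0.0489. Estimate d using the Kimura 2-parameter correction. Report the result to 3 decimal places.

Under the Kimura two-parameter model, d = −½ ln(1 − 2P − Q) − ¼ ln(1 − 2Q).
1 − 2P − Q = 0.8295, giving −½ ln(0.8295) = 0.093466.
1 − 2Q = 0.9022, giving −¼ ln(0.9022) = 0.025730.
d = 0.093466 + 0.025730 = 0.119196.

0.119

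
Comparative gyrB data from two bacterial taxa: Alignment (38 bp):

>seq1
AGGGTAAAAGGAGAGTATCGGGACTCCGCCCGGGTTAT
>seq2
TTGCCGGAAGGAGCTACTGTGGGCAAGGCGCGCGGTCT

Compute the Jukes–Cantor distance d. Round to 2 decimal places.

The sequences differ at 20 of 38 sites, so p = 20/38 ≈ 0.526316.
d = −(3/4) ln(1 − 4p/3) = −0.75 ln(1 − 0.701755) = −0.75 ln(0.298245)
  = −0.75 × (-1.209840) = 0.907380 substitutions/site.

0.91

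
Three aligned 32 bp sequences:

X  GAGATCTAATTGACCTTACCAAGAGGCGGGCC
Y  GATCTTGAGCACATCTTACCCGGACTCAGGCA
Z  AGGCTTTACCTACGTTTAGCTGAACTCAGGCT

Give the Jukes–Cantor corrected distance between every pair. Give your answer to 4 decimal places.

d(X,Y) = 0.7356, d(X,Z) = 1.0397, d(Y,Z) = 0.6566

X–Y: 15/32 sites differ → p = 0.46875, d = −0.75 ln(1 − 0.625) = 0.735622 ≈ 0.7356.
X–Z: 18/32 sites differ → p = 0.5625, d = −0.75 ln(1 − 0.75) = 1.039721 ≈ 1.0397.
Y–Z: 14/32 sites differ → p = 0.4375, d = −0.75 ln(1 − 0.583333) = 0.656601 ≈ 0.6566.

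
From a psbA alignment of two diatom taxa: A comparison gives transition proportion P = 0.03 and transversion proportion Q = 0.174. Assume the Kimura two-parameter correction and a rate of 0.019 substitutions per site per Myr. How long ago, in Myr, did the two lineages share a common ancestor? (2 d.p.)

6.32

Under the Kimura two-parameter model, d = −½ ln(1 − 2P − Q) − ¼ ln(1 − 2Q).
1 − 2P − Q = 0.766, giving −½ ln(0.766) = 0.133287.
1 − 2Q = 0.652, giving −¼ ln(0.652) = 0.106928.
d = 0.133287 + 0.106928 = 0.240215.
Under a molecular clock d = 2μt, so t = d/(2μ) = 0.240215 / (2 × 0.019) = 6.32 Myr.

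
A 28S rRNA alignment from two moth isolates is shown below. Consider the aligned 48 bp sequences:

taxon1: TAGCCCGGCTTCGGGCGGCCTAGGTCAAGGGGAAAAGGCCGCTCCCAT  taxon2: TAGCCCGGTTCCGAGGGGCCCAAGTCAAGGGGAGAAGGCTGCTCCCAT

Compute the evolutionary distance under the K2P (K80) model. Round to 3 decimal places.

Of 48 sites, 7 differences are transitions and 1 are transversions, so P = 7/48 ≈ 0.145833 and Q = 1/48 ≈ 0.020833.
Under the Kimura two-parameter model, d = −½ ln(1 − 2P − Q) − ¼ ln(1 − 2Q).
1 − 2P − Q = 0.687501, giving −½ ln(0.687501) = 0.187346.
1 − 2Q = 0.958334, giving −¼ ln(0.958334) = 0.010640.
d = 0.187346 + 0.010640 = 0.197986.

0.198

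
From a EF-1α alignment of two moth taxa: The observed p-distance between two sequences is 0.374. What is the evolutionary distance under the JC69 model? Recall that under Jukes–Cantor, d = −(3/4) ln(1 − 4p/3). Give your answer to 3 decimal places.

d = −(3/4) ln(1 − 4p/3) = −0.75 ln(1 − 0.498667) = −0.75 ln(0.501333)
  = −0.75 × (-0.690485) = 0.517864 substitutions/site.

0.518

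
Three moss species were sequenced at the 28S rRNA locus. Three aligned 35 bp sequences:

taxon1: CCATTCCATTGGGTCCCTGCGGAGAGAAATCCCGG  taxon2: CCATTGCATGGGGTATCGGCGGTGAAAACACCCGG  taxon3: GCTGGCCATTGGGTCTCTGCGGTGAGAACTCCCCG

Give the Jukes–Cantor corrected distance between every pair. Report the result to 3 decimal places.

d(taxon1,taxon2) = 0.315, d(taxon1,taxon3) = 0.273, d(taxon2,taxon3) = 0.407

taxon1–taxon2: 9/35 sites differ → p ≈ 0.257143, d = −0.75 ln(1 − 0.342857) = 0.314890 ≈ 0.315.
taxon1–taxon3: 8/35 sites differ → p ≈ 0.228571, d = −0.75 ln(1 − 0.304761) = 0.272625 ≈ 0.273.
taxon2–taxon3: 11/35 sites differ → p ≈ 0.314286, d = −0.75 ln(1 − 0.419048) = 0.407315 ≈ 0.407.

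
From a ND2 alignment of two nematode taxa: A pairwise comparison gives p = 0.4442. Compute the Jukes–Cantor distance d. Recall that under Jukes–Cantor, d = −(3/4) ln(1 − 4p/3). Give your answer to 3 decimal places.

d = −(3/4) ln(1 − 4p/3) = −0.75 ln(1 − 0.592267) = −0.75 ln(0.407733)
  = −0.75 × (-0.897143) = 0.672857 substitutions/site.

0.673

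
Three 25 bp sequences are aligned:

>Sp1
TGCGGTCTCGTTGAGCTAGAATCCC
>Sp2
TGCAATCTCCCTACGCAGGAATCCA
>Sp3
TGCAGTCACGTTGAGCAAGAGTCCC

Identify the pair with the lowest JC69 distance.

Sp1–Sp2: 9/25 differ, p = 0.360, d = 0.490.
Sp1–Sp3: 4/25 differ, p = 0.160, d = 0.180.
Sp2–Sp3: 9/25 differ, p = 0.360, d = 0.490.
The smallest distance is between Sp1 and Sp3.

Sp1 and Sp3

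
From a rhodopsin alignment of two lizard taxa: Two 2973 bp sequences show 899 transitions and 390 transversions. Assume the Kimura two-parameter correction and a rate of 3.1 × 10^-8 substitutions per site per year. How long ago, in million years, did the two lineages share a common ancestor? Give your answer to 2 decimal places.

11.97

P = 899/2973 ≈ 0.302388 and Q = 390/2973 ≈ 0.131181.
Under the Kimura two-parameter model, d = −½ ln(1 − 2P − Q) − ¼ ln(1 − 2Q).
1 − 2P − Q = 0.264043, giving −½ ln(0.264043) = 0.665822.
1 − 2Q = 0.737638, giving −¼ ln(0.737638) = 0.076076.
d = 0.665822 + 0.076076 = 0.741898.
Under a molecular clock d = 2μt, so t = d/(2μ) = 0.741898 / (2 × 3.1 × 10^-8) = 11.97 million years.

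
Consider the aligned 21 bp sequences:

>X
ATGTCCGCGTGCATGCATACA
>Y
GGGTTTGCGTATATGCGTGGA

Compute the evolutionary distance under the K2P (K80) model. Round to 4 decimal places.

Of 21 sites, 7 differences are transitions and 2 are transversions, so P = 7/21 ≈ 0.333333 and Q = 2/21 ≈ 0.095238.
Under the Kimura two-parameter model, d = −½ ln(1 − 2P − Q) − ¼ ln(1 − 2Q).
1 − 2P − Q = 0.238096, giving −½ ln(0.238096) = 0.717541.
1 − 2Q = 0.809524, giving −¼ ln(0.809524) = 0.052827.
d = 0.717541 + 0.052827 = 0.770368.

0.7704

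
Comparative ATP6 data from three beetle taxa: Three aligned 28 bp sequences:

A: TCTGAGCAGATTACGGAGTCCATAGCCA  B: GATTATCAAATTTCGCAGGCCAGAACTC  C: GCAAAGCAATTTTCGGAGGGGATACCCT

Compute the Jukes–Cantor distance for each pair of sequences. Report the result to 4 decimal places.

A–B: 12/28 sites differ → p ≈ 0.428571, d = −0.75 ln(1 − 0.571428) = 0.635472 ≈ 0.6355.
A–C: 11/28 sites differ → p ≈ 0.392857, d = −0.75 ln(1 − 0.523809) = 0.556452 ≈ 0.5565.
B–C: 12/28 sites differ → p ≈ 0.428571, d = −0.75 ln(1 − 0.571428) = 0.635472 ≈ 0.6355.

d(A,B) = 0.6355, d(A,C) = 0.5565, d(B,C) = 0.6355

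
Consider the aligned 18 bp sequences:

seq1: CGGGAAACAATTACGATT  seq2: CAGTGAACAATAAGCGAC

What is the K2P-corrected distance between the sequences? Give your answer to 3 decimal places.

Of 18 sites, 4 differences are transitions and 5 are transversions, so P = 4/18 ≈ 0.222222 and Q = 5/18 ≈ 0.277778.
Under the Kimura two-parameter model, d = −½ ln(1 − 2P − Q) − ¼ ln(1 − 2Q).
1 − 2P − Q = 0.277778, giving −½ ln(0.277778) = 0.640467.
1 − 2Q = 0.444444, giving −¼ ln(0.444444) = 0.202733.
d = 0.640467 + 0.202733 = 0.843200.

0.843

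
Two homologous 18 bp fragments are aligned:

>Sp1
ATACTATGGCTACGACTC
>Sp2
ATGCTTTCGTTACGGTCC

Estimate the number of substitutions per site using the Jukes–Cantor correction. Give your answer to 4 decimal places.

The sequences differ at 7 of 18 sites (3, 6, 8, 10, 15, 16, 17), so p = 7/18 ≈ 0.388889.
d = −(3/4) ln(1 − 4p/3) = −0.75 ln(1 − 0.518519) = −0.75 ln(0.481481)
  = −0.75 × (-0.730889) = 0.548167 substitutions/site.

0.5482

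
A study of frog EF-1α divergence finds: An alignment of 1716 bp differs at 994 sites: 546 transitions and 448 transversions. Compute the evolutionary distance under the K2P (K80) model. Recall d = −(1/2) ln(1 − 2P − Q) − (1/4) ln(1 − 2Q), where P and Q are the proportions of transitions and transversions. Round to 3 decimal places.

1.323

P = 546/1716 ≈ 0.318182 and Q = 448/1716 ≈ 0.261072.
Under the Kimura two-parameter model, d = −½ ln(1 − 2P − Q) − ¼ ln(1 − 2Q).
1 − 2P − Q = 0.102564, giving −½ ln(0.102564) = 1.138634.
1 − 2Q = 0.477856, giving −¼ ln(0.477856) = 0.184611.
d = 1.138634 + 0.184611 = 1.323245.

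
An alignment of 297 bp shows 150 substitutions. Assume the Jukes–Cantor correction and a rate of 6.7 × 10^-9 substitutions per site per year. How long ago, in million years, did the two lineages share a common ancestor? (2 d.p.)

62.63

p = 150/297 ≈ 0.505051.
d = −(3/4) ln(1 − 4p/3) = −0.75 ln(1 − 0.673401) = −0.75 ln(0.326599)
  = −0.75 × (-1.119022) = 0.839267 substitutions/site.
Under a molecular clock d = 2μt, so t = d/(2μ) = 0.839267 / (2 × 6.7 × 10^-9) = 62.63 million years.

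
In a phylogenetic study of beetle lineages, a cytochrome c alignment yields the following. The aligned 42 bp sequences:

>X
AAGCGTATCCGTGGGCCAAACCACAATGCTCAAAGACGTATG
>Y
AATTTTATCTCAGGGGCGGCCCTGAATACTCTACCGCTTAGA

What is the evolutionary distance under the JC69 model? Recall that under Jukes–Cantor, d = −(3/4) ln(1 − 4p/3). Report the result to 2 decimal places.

The sequences differ at 20 of 42 sites, so p = 20/42 ≈ 0.47619.
d = −(3/4) ln(1 − 4p/3) = −0.75 ln(1 − 0.63492) = −0.75 ln(0.36508)
  = −0.75 × (-1.007639) = 0.755729 substitutions/site.

0.76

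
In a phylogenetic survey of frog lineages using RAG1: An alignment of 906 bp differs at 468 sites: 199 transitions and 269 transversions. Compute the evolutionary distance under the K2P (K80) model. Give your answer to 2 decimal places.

P = 199/906 ≈ 0.219647 and Q = 269/906 ≈ 0.296909.
Under the Kimura two-parameter model, d = −½ ln(1 − 2P − Q) − ¼ ln(1 − 2Q).
1 − 2P − Q = 0.263797, giving −½ ln(0.263797) = 0.666288.
1 − 2Q = 0.406182, giving −¼ ln(0.406182) = 0.225238.
d = 0.666288 + 0.225238 = 0.891526.

0.89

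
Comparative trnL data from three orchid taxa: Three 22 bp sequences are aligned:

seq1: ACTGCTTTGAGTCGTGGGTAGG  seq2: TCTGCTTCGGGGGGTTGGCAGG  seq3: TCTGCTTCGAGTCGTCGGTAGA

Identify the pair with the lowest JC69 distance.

seq1–seq2: 7/22 differ, p = 0.318, d = 0.414.
seq1–seq3: 4/22 differ, p = 0.182, d = 0.208.
seq2–seq3: 6/22 differ, p = 0.273, d = 0.339.
The smallest distance is between seq1 and seq3.

seq1 and seq3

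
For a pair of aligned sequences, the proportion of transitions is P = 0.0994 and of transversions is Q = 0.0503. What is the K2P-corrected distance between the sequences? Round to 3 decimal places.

0.170

Under the Kimura two-parameter model, d = −½ ln(1 − 2P − Q) − ¼ ln(1 − 2Q).
1 − 2P − Q = 0.7509, giving −½ ln(0.7509) = 0.143241.
1 − 2Q = 0.8994, giving −¼ ln(0.8994) = 0.026507.
d = 0.143241 + 0.026507 = 0.169748.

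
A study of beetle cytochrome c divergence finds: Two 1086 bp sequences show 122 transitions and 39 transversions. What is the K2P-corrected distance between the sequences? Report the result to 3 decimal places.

P = 122/1086 ≈ 0.112339 and Q = 39/1086 ≈ 0.035912.
Under the Kimura two-parameter model, d = −½ ln(1 − 2P − Q) − ¼ ln(1 − 2Q).
1 − 2P − Q = 0.73941, giving −½ ln(0.73941) = 0.150951.
1 − 2Q = 0.928176, giving −¼ ln(0.928176) = 0.018633.
d = 0.150951 + 0.018633 = 0.169584.

0.170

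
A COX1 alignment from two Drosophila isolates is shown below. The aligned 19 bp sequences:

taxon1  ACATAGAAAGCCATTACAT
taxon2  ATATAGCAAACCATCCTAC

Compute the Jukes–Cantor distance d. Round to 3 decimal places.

The sequences differ at 7 of 19 sites (2, 7, 10, 15, 16, 17, 19), so p = 7/19 ≈ 0.368421.
d = −(3/4) ln(1 − 4p/3) = −0.75 ln(1 − 0.491228) = −0.75 ln(0.508772)
  = −0.75 × (-0.675755) = 0.506816 substitutions/site.

0.507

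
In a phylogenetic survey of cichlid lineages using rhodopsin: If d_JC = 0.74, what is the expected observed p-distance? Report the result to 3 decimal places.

p = (3/4)(1 − e^(−4d/3)) = 0.75 × (1 − e^(-0.986667)) = 0.75 × (1 − 0.372817) = 0.470387.

0.470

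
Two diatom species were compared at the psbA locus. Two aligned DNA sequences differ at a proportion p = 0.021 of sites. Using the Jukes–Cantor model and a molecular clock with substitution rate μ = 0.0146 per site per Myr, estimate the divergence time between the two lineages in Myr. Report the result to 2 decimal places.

0.73

d = −(3/4) ln(1 − 4p/3) = −0.75 ln(1 − 0.028) = −0.75 ln(0.972)
  = −0.75 × (-0.028399) = 0.021299 substitutions/site.
Under a molecular clock d = 2μt, so t = d/(2μ) = 0.021299 / (2 × 0.0146) = 0.73 Myr.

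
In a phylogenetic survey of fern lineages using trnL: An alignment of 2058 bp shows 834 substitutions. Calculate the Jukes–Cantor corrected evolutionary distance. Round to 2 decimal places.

0.58

p = 834/2058 ≈ 0.405248.
d = −(3/4) ln(1 − 4p/3) = −0.75 ln(1 − 0.540331) = −0.75 ln(0.459669)
  = −0.75 × (-0.777249) = 0.582937 substitutions/site.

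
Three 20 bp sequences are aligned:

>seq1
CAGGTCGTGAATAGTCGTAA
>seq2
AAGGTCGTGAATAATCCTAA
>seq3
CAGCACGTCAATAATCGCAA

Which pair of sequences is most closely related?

seq1 and seq2

seq1–seq2: 3/20 differ, p = 0.150, d = 0.167.
seq1–seq3: 5/20 differ, p = 0.250, d = 0.304.
seq2–seq3: 6/20 differ, p = 0.300, d = 0.383.
The smallest distance is between seq1 and seq2.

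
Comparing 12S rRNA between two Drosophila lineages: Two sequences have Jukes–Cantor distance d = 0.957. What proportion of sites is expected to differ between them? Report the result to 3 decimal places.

0.541

p = (3/4)(1 − e^(−4d/3)) = 0.75 × (1 − e^(-1.276)) = 0.75 × (1 − 0.279152) = 0.540636.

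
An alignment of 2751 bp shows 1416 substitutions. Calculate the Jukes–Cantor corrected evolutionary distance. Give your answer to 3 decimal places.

p = 1416/2751 ≈ 0.514722.
d = −(3/4) ln(1 − 4p/3) = −0.75 ln(1 − 0.686296) = −0.75 ln(0.313704)
  = −0.75 × (-1.159305) = 0.869479 substitutions/site.

0.869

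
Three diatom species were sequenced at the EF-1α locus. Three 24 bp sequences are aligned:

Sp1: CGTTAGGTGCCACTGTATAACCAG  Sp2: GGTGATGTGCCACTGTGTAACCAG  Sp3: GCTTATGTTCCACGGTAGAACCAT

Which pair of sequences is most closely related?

Sp1–Sp2: 4/24 differ, p = 0.167, d = 0.188.
Sp1–Sp3: 7/24 differ, p = 0.292, d = 0.369.
Sp2–Sp3: 7/24 differ, p = 0.292, d = 0.369.
The smallest distance is between Sp1 and Sp2.

Sp1 and Sp2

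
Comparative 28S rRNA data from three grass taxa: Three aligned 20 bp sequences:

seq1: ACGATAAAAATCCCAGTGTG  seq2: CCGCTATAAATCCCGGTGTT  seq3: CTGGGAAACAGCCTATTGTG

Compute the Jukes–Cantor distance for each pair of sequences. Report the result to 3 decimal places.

seq1–seq2: 5/20 sites differ → p = 0.25, d = −0.75 ln(1 − 0.333333) = 0.304098 ≈ 0.304.
seq1–seq3: 8/20 sites differ → p = 0.4, d = −0.75 ln(1 − 0.533333) = 0.571605 ≈ 0.572.
seq2–seq3: 10/20 sites differ → p = 0.5, d = −0.75 ln(1 − 0.666667) = 0.823960 ≈ 0.824.

d(seq1,seq2) = 0.304, d(seq1,seq3) = 0.572, d(seq2,seq3) = 0.824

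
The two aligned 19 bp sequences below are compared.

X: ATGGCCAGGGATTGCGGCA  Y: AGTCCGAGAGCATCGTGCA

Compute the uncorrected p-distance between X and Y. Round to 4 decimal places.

0.5263

The sequences differ at 10 of 19 positions (sites 2, 3, 4, 6, 9, 11, 12, 14, 15, 16).
p = 10/19 = 0.526315… ≈ 0.5263 (to 4 d.p.).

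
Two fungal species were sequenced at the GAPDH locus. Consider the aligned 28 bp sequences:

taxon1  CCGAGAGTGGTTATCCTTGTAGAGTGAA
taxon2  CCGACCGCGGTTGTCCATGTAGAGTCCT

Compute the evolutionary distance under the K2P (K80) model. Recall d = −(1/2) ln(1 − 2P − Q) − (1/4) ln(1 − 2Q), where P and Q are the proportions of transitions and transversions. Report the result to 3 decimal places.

Of 28 sites, 2 differences are transitions and 6 are transversions, so P = 2/28 ≈ 0.071429 and Q = 6/28 ≈ 0.214286.
Under the Kimura two-parameter model, d = −½ ln(1 − 2P − Q) − ¼ ln(1 − 2Q).
1 − 2P − Q = 0.642856, giving −½ ln(0.642856) = 0.220917.
1 − 2Q = 0.571428, giving −¼ ln(0.571428) = 0.139904.
d = 0.220917 + 0.139904 = 0.360821.

0.361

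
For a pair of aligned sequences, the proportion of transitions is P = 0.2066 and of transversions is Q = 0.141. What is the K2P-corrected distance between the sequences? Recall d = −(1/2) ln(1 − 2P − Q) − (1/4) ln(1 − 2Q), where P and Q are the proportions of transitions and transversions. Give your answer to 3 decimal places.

Under the Kimura two-parameter model, d = −½ ln(1 − 2P − Q) − ¼ ln(1 − 2Q).
1 − 2P − Q = 0.4458, giving −½ ln(0.4458) = 0.403942.
1 − 2Q = 0.718, giving −¼ ln(0.718) = 0.082821.
d = 0.403942 + 0.082821 = 0.486763.

0.487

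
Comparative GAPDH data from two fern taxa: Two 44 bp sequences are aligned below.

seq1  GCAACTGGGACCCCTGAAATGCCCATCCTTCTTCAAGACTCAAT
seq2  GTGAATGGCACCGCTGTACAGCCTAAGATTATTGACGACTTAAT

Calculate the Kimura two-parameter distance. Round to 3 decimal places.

Of 44 sites, 4 differences are transitions and 12 are transversions, so P = 4/44 ≈ 0.090909 and Q = 12/44 ≈ 0.272727.
Under the Kimura two-parameter model, d = −½ ln(1 − 2P − Q) − ¼ ln(1 − 2Q).
1 − 2P − Q = 0.545455, giving −½ ln(0.545455) = 0.303067.
1 − 2Q = 0.454546, giving −¼ ln(0.454546) = 0.197114.
d = 0.303067 + 0.197114 = 0.500181.

0.500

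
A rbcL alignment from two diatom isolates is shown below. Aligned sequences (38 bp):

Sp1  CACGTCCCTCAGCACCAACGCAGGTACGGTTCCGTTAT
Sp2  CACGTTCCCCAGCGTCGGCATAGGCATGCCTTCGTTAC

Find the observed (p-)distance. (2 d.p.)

0.37

The sequences differ at 14 of 38 positions.
p = 14/38 = 0.368421… ≈ 0.37 (to 2 d.p.).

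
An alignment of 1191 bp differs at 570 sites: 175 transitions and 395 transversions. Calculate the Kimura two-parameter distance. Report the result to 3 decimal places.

P = 175/1191 ≈ 0.146935 and Q = 395/1191 ≈ 0.331654.
Under the Kimura two-parameter model, d = −½ ln(1 − 2P − Q) − ¼ ln(1 − 2Q).
1 − 2P − Q = 0.374476, giving −½ ln(0.374476) = 0.491114.
1 − 2Q = 0.336692, giving −¼ ln(0.336692) = 0.272147.
d = 0.491114 + 0.272147 = 0.763261.

0.763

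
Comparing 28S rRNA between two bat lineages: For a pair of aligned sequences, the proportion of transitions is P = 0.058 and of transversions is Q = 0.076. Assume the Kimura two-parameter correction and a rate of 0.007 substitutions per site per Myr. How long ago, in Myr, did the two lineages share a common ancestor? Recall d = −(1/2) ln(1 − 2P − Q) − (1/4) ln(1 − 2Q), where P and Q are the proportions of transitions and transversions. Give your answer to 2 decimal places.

10.56

Under the Kimura two-parameter model, d = −½ ln(1 − 2P − Q) − ¼ ln(1 − 2Q).
1 − 2P − Q = 0.808, giving −½ ln(0.808) = 0.106597.
1 − 2Q = 0.848, giving −¼ ln(0.848) = 0.041219.
d = 0.106597 + 0.041219 = 0.147816.
Under a molecular clock d = 2μt, so t = d/(2μ) = 0.147816 / (2 × 0.007) = 10.56 Myr.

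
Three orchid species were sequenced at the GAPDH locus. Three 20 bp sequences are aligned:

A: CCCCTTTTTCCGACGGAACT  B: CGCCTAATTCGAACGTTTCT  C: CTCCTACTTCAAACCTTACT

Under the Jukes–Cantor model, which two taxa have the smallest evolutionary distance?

B and C

A–B: 8/20 differ, p = 0.400, d = 0.572.
A–C: 8/20 differ, p = 0.400, d = 0.572.
B–C: 5/20 differ, p = 0.250, d = 0.304.
The smallest distance is between B and C.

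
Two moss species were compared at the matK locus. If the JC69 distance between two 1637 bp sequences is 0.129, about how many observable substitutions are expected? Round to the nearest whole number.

Invert JC69: p = (3/4)(1 − e^(−4d/3)) = 0.75 × (1 − e^(-0.172)) = 0.75 × (1 − 0.841979) = 0.118516.
Expected differing sites = pL ≈ 0.118516 × 1637 = 194.010692 ≈ 194.

194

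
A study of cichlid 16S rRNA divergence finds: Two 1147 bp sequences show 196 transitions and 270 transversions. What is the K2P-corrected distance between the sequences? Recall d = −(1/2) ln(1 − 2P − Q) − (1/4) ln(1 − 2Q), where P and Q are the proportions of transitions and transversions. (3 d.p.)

P = 196/1147 ≈ 0.170881 and Q = 270/1147 ≈ 0.235397.
Under the Kimura two-parameter model, d = −½ ln(1 − 2P − Q) − ¼ ln(1 − 2Q).
1 − 2P − Q = 0.422841, giving −½ ln(0.422841) = 0.430380.
1 − 2Q = 0.529206, giving −¼ ln(0.529206) = 0.159094.
d = 0.430380 + 0.159094 = 0.589474.

0.589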